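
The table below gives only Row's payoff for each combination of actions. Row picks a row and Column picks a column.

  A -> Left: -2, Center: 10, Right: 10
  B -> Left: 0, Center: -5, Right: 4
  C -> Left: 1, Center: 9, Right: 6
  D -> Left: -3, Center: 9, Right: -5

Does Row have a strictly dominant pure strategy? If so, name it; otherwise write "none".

none

A fails to dominate B at Left (-2<0).
B fails to dominate A at Center (-5<10).
C fails to dominate A at Center (9<10).
D fails to dominate A at Left (-3<-2).
No single strategy dominates all the others.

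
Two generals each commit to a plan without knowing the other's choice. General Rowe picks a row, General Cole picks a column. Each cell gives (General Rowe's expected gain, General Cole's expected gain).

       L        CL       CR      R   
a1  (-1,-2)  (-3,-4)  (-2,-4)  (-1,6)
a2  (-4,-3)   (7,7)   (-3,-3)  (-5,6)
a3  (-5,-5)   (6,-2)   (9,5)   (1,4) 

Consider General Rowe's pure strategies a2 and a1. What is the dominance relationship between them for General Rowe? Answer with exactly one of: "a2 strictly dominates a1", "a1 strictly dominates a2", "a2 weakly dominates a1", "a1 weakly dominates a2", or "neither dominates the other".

neither dominates the other

a2's payoffs vs a1's, by General Cole's action — L: -4<-1, CL: 7>-3, CR: -3<-2, R: -5<-1.
a2 does better at CL but worse at L, CR, R; neither strategy dominates the other.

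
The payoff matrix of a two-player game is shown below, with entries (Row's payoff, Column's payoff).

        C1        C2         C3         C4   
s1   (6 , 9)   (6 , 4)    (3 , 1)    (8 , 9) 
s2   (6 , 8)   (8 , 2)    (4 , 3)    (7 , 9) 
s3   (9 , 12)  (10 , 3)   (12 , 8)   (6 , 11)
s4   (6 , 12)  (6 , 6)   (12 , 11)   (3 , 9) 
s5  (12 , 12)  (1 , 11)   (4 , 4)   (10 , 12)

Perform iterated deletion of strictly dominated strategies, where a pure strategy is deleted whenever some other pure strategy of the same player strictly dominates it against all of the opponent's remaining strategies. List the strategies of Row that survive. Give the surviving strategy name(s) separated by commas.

For Column, C1 strictly dominates C2 on the remaining rows (s1: 9>4, s2: 8>2, s3: 12>3, s4: 12>6, s5: 12>11); eliminate C2.
For Row, s5 strictly dominates s1 on the remaining columns (C1: 12>6, C3: 4>3, C4: 10>8); eliminate s1.
Column C3 is eliminated: C1 beats it against every remaining row (s2: 8>3, s3: 12>8, s4: 12>11, s5: 12>4).
Row s2 is eliminated: s5 beats it against every remaining column (C1: 12>6, C4: 10>7).
Row s3 is eliminated: s5 beats it against every remaining column (C1: 12>9, C4: 10>6).
For Row, s5 strictly dominates s4 on the remaining columns (C1: 12>6, C4: 10>3); eliminate s4.
Among the remaining strategies, none is strictly dominated by another pure strategy of the same player, so the elimination stops.
Surviving strategies — Row: {s5}; Column: {C1, C4}.

s5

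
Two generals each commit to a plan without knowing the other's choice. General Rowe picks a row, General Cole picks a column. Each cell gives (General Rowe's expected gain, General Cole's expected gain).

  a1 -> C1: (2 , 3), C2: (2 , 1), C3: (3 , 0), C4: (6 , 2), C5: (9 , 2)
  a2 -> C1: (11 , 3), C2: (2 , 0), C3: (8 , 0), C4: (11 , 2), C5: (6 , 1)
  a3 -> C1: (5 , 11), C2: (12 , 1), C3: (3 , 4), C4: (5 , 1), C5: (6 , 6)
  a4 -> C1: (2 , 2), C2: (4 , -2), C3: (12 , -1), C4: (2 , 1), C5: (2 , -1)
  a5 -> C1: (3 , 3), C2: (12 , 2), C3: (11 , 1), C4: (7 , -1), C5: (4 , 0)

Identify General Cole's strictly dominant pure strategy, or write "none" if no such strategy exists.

C1

C1 vs C2: a1: 3>1, a2: 3>0, a3: 11>1, a4: 2>-2, a5: 3>2.
C1 vs C3: a1: 3>0, a2: 3>0, a3: 11>4, a4: 2>-1, a5: 3>1.
C1 vs C4: a1: 3>2, a2: 3>2, a3: 11>1, a4: 2>1, a5: 3>-1.
C1 vs C5: a1: 3>2, a2: 3>1, a3: 11>6, a4: 2>-1, a5: 3>0.
C1 strictly beats every other strategy against every opponent action, so it is strictly dominant.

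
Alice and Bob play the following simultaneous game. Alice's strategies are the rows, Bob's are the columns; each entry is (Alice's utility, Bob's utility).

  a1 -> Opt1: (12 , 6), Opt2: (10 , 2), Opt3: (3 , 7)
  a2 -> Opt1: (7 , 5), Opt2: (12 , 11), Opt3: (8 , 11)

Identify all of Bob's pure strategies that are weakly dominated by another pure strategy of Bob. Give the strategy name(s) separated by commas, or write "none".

Opt1, Opt2

Opt1 is weakly dominated by Opt3 (a1: 7>6, a2: 11>5).
Opt2 is weakly dominated by Opt3 (a1: 7>2, a2: 11=11).
Opt3 is not dominated — it holds its own against Opt1 at a1 (7>6); Opt2 at a1 (7>2).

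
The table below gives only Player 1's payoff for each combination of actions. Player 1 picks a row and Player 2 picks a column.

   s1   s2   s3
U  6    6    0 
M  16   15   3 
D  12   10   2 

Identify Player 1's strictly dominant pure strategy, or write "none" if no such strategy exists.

M vs U: s1: 16>6, s2: 15>6, s3: 3>0.
M vs D: s1: 16>12, s2: 15>10, s3: 3>2.
M strictly beats every other strategy against every opponent action, so it is strictly dominant.

M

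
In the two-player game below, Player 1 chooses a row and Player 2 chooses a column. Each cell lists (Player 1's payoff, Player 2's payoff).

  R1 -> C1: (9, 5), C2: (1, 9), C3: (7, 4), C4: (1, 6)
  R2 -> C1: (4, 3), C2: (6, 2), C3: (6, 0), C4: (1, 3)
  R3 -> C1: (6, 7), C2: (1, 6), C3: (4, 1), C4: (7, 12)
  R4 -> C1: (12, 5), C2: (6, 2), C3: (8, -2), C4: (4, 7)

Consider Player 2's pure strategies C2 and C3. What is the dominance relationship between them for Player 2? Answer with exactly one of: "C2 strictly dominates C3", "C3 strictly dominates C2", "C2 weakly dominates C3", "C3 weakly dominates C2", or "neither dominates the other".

Compare C2 to C3 across each opponent action: R1: 9>4, R2: 2>0, R3: 6>1, R4: 2>-2.
Every comparison favours C2, so C2 strictly dominates C3.

C2 strictly dominates C3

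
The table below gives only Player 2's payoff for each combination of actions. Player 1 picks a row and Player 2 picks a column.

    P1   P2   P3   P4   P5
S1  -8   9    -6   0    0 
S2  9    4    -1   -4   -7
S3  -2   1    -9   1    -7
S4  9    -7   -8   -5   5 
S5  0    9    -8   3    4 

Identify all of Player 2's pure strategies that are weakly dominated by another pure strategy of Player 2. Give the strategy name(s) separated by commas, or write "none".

P3

P1 is not dominated — it holds its own against P2 at S2 (9>4); P3 at S2 (9>-1); P4 at S2 (9>-4); P5 at S2 (9>-7).
P2: no other strategy beats it everywhere (P1 at S1 (9>-8); P3 at S1 (9>-6); P4 at S1 (9>0); P5 at S1 (9>0)).
P2 weakly dominates P3 — S1: 9>-6, S2: 4>-1, S3: 1>-9, S4: -7>-8, S5: 9>-8.
P4: no other strategy beats it everywhere (P1 at S1 (0>-8); P2 at S4 (-5>-7); P3 at S1 (0>-6); P5 at S2 (-4>-7)).
P5: no other strategy beats it everywhere (P1 at S1 (0>-8); P2 at S4 (5>-7); P3 at S1 (0>-6); P4 at S4 (5>-5)).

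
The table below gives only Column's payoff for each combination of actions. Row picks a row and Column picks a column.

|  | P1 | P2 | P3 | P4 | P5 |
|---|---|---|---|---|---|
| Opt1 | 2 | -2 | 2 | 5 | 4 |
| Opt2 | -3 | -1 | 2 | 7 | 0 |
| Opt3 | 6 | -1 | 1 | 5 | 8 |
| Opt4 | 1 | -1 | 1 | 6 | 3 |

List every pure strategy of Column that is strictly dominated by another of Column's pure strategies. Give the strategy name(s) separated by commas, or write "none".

P5 strictly dominates P1 — Opt1: 4>2, Opt2: 0>-3, Opt3: 8>6, Opt4: 3>1.
P3 strictly dominates P2 — Opt1: 2>-2, Opt2: 2>-1, Opt3: 1>-1, Opt4: 1>-1.
P3 is strictly dominated by P4 (Opt1: 5>2, Opt2: 7>2, Opt3: 5>1, Opt4: 6>1).
P4: no other strategy beats it everywhere (P1 at Opt1 (5>2); P2 at Opt1 (5>-2); P3 at Opt1 (5>2); P5 at Opt1 (5>4)).
P5: no other strategy beats it everywhere (P1 at Opt1 (4>2); P2 at Opt1 (4>-2); P3 at Opt1 (4>2); P4 at Opt3 (8>5)).

P1, P2, P3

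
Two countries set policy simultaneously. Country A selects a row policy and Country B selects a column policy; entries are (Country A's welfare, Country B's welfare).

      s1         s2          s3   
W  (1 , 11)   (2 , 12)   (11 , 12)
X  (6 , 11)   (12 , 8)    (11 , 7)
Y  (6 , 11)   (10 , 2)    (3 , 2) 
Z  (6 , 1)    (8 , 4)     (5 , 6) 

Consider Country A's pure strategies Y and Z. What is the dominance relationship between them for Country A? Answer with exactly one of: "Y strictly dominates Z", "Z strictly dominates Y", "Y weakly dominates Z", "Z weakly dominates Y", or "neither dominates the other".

Compare Y to Z across each choice by Country B: s1: 6=6, s2: 10>8, s3: 3<5.
Y does better at s2 but worse at s3; neither strategy dominates the other.

neither dominates the other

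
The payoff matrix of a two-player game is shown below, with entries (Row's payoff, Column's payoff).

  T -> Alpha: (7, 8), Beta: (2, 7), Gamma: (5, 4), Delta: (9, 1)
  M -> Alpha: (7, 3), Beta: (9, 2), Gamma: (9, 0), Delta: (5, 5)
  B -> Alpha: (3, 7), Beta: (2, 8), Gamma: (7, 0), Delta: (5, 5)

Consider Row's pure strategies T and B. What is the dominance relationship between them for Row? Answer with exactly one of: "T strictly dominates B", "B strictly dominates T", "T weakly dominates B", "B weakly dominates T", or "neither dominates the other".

neither dominates the other

Compare T to B across each choice by Column: Alpha: 7>3, Beta: 2=2, Gamma: 5<7, Delta: 9>5.
T does better at Alpha, Delta but worse at Gamma; neither strategy dominates the other.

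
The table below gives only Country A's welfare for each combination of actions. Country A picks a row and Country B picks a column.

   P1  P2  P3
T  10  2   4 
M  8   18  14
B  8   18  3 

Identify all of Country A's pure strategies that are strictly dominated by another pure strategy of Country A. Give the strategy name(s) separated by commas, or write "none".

T is not dominated — it holds its own against M at P1 (10>8); B at P1 (10>8).
Nothing dominates M: T at P2 (18>2); B at P1 (8=8).
B is not dominated — it holds its own against T at P2 (18>2); M at P1 (8=8).

none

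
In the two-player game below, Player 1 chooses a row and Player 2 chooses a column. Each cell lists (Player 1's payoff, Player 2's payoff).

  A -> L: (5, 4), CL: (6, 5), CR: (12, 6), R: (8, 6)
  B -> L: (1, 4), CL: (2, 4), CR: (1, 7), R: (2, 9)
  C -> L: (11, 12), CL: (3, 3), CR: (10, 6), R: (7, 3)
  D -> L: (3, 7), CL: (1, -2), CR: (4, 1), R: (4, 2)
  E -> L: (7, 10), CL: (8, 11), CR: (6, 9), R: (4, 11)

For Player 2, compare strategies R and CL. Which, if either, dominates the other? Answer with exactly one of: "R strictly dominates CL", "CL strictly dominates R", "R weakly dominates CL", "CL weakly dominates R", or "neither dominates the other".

R weakly dominates CL

R's payoffs vs CL's, by Player 1's action — A: 6>5, B: 9>4, C: 3=3, D: 2>-2, E: 11=11.
R is at least as good everywhere and strictly better somewhere (tied only at C, E), so R weakly but not strictly dominates CL.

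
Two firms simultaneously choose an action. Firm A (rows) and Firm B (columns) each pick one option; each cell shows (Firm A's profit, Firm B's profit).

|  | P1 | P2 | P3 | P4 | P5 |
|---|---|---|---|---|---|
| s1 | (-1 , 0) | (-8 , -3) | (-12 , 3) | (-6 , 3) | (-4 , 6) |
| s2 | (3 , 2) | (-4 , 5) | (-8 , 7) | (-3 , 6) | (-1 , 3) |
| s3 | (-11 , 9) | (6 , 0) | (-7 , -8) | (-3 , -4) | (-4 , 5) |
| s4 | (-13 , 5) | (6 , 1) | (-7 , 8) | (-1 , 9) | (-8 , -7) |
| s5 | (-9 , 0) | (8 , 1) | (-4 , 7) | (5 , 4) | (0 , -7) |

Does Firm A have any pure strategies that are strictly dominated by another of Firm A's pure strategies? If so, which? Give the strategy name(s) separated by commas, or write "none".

s1 is strictly dominated by s2 (P1: 3>-1, P2: -4>-8, P3: -8>-12, P4: -3>-6, P5: -1>-4).
s2 is not dominated — it holds its own against s1 at P1 (3>-1); s3 at P1 (3>-11); s4 at P1 (3>-13); s5 at P1 (3>-9).
s3: dominated, since s5 does at least as well everywhere (P1: -9>-11, P2: 8>6, P3: -4>-7, P4: 5>-3, P5: 0>-4).
s4: dominated, since s5 does at least as well everywhere (P1: -9>-13, P2: 8>6, P3: -4>-7, P4: 5>-1, P5: 0>-8).
Nothing dominates s5: s1 at P2 (8>-8); s2 at P2 (8>-4); s3 at P1 (-9>-11); s4 at P1 (-9>-13).

s1, s3, s4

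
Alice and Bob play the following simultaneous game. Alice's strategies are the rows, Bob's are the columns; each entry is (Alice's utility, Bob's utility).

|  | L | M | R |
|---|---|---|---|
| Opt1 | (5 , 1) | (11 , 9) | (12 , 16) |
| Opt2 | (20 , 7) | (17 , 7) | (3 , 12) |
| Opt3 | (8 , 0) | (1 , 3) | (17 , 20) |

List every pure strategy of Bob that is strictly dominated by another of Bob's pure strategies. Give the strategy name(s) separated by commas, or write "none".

L, M

R strictly dominates L — Opt1: 16>1, Opt2: 12>7, Opt3: 20>0.
M is strictly dominated by R (Opt1: 16>9, Opt2: 12>7, Opt3: 20>3).
R: no other strategy beats it everywhere (L at Opt1 (16>1); M at Opt1 (16>9)).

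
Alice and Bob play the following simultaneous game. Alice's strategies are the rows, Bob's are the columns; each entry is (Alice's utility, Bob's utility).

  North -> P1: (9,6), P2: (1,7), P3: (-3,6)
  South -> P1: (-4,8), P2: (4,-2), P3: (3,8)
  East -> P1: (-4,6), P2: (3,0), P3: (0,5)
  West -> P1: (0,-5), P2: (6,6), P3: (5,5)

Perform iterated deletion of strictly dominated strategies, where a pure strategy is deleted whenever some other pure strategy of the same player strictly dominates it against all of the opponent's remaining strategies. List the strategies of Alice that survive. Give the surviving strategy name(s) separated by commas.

Row South is eliminated: West beats it against every remaining column (P1: 0>-4, P2: 6>4, P3: 5>3).
Row East is eliminated: West beats it against every remaining column (P1: 0>-4, P2: 6>3, P3: 5>0).
Bob's strategy P1 is strictly dominated by P2 (North: 7>6, West: 6>-5) and is removed.
For Alice, West strictly dominates North on the remaining columns (P2: 6>1, P3: 5>-3); eliminate North.
Bob's strategy P3 is strictly dominated by P2 (West: 6>5) and is removed.
Among the remaining strategies, none is strictly dominated by another pure strategy of the same player, so the elimination stops.
Surviving strategies — Alice: {West}; Bob: {P2}.

West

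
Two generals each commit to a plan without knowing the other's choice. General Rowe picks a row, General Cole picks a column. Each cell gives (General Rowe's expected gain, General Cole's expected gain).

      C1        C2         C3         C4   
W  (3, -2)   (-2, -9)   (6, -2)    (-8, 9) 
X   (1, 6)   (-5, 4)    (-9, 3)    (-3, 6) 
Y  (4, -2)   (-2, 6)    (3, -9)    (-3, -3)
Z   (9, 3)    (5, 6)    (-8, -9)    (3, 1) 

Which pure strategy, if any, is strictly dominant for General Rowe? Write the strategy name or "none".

W fails to dominate X at C4 (-8<-3).
X fails to dominate W at C1 (1<3).
Y fails to dominate W at C2 (-2=-2).
Z fails to dominate W at C3 (-8<6).
No single strategy dominates all the others.

none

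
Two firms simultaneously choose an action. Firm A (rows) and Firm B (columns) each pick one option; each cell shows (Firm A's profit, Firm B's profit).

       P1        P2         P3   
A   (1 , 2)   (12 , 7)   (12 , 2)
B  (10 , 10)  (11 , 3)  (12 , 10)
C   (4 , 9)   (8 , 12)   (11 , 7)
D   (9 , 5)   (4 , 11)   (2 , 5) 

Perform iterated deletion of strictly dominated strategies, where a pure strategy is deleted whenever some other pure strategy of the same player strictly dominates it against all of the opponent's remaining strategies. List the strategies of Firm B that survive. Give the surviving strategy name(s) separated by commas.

P1, P2, P3

For Firm A, B strictly dominates C on the remaining columns (P1: 10>4, P2: 11>8, P3: 12>11); eliminate C.
For Firm A, B strictly dominates D on the remaining columns (P1: 10>9, P2: 11>4, P3: 12>2); eliminate D.
Among the remaining strategies, none is strictly dominated by another pure strategy of the same player, so the elimination stops.
Surviving strategies — Firm A: {A, B}; Firm B: {P1, P2, P3}.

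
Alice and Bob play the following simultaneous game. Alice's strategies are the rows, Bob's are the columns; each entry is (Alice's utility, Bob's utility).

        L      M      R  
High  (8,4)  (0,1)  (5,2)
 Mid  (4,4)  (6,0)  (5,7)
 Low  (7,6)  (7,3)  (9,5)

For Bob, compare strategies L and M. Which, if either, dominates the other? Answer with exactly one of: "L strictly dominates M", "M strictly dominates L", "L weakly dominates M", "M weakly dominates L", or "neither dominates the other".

L strictly dominates M

Compare L to M across every action of Alice: High: 4>1, Mid: 4>0, Low: 6>3.
L gives a strictly higher payoff against every action of Alice, so L strictly dominates M.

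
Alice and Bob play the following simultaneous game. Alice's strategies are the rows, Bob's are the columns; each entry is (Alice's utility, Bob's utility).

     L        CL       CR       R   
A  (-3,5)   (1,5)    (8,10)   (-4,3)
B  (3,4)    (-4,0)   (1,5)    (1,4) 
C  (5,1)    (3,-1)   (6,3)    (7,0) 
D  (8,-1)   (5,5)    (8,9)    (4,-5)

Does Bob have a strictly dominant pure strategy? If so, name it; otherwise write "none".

CR

CR vs L: A: 10>5, B: 5>4, C: 3>1, D: 9>-1.
CR vs CL: A: 10>5, B: 5>0, C: 3>-1, D: 9>5.
CR vs R: A: 10>3, B: 5>4, C: 3>0, D: 9>-5.
CR strictly beats every other strategy against every opponent action, so it is strictly dominant.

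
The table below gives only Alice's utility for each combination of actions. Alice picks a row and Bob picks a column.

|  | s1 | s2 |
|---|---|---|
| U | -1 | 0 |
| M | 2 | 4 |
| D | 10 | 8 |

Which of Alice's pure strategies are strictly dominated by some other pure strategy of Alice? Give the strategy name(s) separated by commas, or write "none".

U, M

U is strictly dominated by M (s1: 2>-1, s2: 4>0).
M: dominated, since D does at least as well everywhere (s1: 10>2, s2: 8>4).
D is not dominated — it holds its own against U at s1 (10>-1); M at s1 (10>2).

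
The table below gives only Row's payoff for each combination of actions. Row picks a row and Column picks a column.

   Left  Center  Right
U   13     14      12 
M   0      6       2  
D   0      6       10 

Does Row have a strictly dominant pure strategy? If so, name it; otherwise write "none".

U

U vs M: Left: 13>0, Center: 14>6, Right: 12>2.
U vs D: Left: 13>0, Center: 14>6, Right: 12>10.
U strictly beats every other strategy against every opponent action, so it is strictly dominant.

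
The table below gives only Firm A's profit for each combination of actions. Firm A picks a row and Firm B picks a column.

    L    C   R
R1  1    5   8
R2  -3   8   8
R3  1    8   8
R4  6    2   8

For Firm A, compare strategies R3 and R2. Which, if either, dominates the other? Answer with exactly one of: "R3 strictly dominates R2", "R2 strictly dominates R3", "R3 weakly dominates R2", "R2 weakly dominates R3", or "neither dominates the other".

R3 weakly dominates R2

R3's payoffs vs R2's, by Firm B's action — L: 1>-3, C: 8=8, R: 8=8.
R3 is at least as good everywhere and strictly better somewhere (tied only at C, R), so R3 weakly but not strictly dominates R2.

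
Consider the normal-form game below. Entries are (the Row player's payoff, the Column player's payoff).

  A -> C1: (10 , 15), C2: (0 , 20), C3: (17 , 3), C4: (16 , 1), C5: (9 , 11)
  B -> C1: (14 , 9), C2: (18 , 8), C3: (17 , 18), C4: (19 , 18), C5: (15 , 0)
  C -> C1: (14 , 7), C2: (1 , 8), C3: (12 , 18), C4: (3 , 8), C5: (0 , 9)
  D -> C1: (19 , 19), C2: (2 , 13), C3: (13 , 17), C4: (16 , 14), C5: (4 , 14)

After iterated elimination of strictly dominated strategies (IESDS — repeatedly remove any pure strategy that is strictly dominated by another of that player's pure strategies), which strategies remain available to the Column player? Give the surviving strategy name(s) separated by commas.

Row C is eliminated: D beats it against every remaining column (C1: 19>14, C2: 2>1, C3: 13>12, C4: 16>3, C5: 4>0).
The Column player's strategy C5 is strictly dominated by C1 (A: 15>11, B: 9>0, D: 19>14) and is removed.
Among the remaining strategies, none is strictly dominated by another pure strategy of the same player, so the elimination stops.
Surviving strategies — the Row player: {A, B, D}; the Column player: {C1, C2, C3, C4}.

C1, C2, C3, C4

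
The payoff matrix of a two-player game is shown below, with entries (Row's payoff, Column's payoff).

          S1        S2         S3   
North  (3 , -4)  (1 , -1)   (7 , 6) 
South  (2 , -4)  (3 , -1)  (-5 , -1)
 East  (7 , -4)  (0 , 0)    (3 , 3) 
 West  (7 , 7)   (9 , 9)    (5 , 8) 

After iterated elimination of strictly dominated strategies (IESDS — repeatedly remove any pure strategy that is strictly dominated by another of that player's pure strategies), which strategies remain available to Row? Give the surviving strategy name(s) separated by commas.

Row's strategy South is strictly dominated by West (S1: 7>2, S2: 9>3, S3: 5>-5) and is removed.
Column's strategy S1 is strictly dominated by S2 (North: -1>-4, East: 0>-4, West: 9>7) and is removed.
Row East is eliminated: North beats it against every remaining column (S2: 1>0, S3: 7>3).
Among the remaining strategies, none is strictly dominated by another pure strategy of the same player, so the elimination stops.
Surviving strategies — Row: {North, West}; Column: {S2, S3}.

North, West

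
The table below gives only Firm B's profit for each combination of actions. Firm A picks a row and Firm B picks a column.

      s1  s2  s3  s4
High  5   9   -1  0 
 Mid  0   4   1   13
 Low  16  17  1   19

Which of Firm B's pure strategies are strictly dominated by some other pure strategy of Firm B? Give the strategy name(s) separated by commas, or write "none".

s1, s3

s2 strictly dominates s1 — High: 9>5, Mid: 4>0, Low: 17>16.
s2: no other strategy beats it everywhere (s1 at High (9>5); s3 at High (9>-1); s4 at High (9>0)).
s2 strictly dominates s3 — High: 9>-1, Mid: 4>1, Low: 17>1.
s4: no other strategy beats it everywhere (s1 at Mid (13>0); s2 at Mid (13>4); s3 at High (0>-1)).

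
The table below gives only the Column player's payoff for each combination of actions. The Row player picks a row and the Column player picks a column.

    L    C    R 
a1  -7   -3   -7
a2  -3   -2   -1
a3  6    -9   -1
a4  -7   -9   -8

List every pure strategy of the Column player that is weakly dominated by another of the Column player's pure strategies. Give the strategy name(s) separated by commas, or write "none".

none

Nothing dominates L: C at a3 (6>-9); R at a3 (6>-1).
Nothing dominates C: L at a1 (-3>-7); R at a1 (-3>-7).
R is not dominated — it holds its own against L at a2 (-1>-3); C at a2 (-1>-2).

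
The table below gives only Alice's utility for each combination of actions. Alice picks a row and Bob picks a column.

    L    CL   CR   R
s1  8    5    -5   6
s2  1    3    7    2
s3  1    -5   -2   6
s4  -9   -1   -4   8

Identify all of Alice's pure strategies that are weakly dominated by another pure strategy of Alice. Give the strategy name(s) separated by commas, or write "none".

none

Nothing dominates s1: s2 at L (8>1); s3 at L (8>1); s4 at L (8>-9).
Nothing dominates s2: s1 at CR (7>-5); s3 at CL (3>-5); s4 at L (1>-9).
s3: no other strategy beats it everywhere (s1 at CR (-2>-5); s2 at R (6>2); s4 at L (1>-9)).
s4: no other strategy beats it everywhere (s1 at CR (-4>-5); s2 at R (8>2); s3 at CL (-1>-5)).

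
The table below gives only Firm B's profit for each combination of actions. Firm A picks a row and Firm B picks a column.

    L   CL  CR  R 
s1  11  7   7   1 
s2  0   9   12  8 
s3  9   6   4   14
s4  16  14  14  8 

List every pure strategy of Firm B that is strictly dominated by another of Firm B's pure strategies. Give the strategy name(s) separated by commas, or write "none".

L is not dominated — it holds its own against CL at s1 (11>7); CR at s1 (11>7); R at s1 (11>1).
CL: no other strategy beats it everywhere (L at s2 (9>0); CR at s1 (7=7); R at s1 (7>1)).
CR is not dominated — it holds its own against L at s2 (12>0); CL at s1 (7=7); R at s1 (7>1).
R is not dominated — it holds its own against L at s2 (8>0); CL at s3 (14>6); CR at s3 (14>4).

none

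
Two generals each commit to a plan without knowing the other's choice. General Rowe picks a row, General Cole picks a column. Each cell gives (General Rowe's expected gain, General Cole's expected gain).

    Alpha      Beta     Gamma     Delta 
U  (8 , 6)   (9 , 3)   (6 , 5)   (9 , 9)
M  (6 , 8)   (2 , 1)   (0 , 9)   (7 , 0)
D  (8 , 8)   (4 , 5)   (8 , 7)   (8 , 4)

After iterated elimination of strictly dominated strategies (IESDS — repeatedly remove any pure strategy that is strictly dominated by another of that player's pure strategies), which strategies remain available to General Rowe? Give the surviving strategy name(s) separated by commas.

For General Rowe, U strictly dominates M on the remaining columns (Alpha: 8>6, Beta: 9>2, Gamma: 6>0, Delta: 9>7); eliminate M.
Column Beta is eliminated: Alpha beats it against every remaining row (U: 6>3, D: 8>5).
Column Gamma is eliminated: Alpha beats it against every remaining row (U: 6>5, D: 8>7).
Among the remaining strategies, none is strictly dominated by another pure strategy of the same player, so the elimination stops.
Surviving strategies — General Rowe: {U, D}; General Cole: {Alpha, Delta}.

U, D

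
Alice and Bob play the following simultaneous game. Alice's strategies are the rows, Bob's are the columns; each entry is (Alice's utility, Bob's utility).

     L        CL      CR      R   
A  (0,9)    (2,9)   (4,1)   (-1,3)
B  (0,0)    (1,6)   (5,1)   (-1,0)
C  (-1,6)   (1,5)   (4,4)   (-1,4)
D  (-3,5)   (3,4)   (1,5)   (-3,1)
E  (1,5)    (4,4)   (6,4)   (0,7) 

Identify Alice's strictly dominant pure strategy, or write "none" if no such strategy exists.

E

E vs A: L: 1>0, CL: 4>2, CR: 6>4, R: 0>-1.
E vs B: L: 1>0, CL: 4>1, CR: 6>5, R: 0>-1.
E vs C: L: 1>-1, CL: 4>1, CR: 6>4, R: 0>-1.
E vs D: L: 1>-3, CL: 4>3, CR: 6>1, R: 0>-3.
E strictly beats every other strategy against every opponent action, so it is strictly dominant.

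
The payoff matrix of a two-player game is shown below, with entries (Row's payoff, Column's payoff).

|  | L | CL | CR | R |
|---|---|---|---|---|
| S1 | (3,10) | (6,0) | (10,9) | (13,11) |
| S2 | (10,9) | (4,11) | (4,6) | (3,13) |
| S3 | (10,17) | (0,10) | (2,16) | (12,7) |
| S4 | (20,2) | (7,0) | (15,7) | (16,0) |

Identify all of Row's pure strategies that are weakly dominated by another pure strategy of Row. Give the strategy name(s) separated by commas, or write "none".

S1, S2, S3

S1 is weakly dominated by S4 (L: 20>3, CL: 7>6, CR: 15>10, R: 16>13).
S2 is weakly dominated by S4 (L: 20>10, CL: 7>4, CR: 15>4, R: 16>3).
S3: dominated, since S4 does at least as well everywhere (L: 20>10, CL: 7>0, CR: 15>2, R: 16>12).
S4 is not dominated — it holds its own against S1 at L (20>3); S2 at L (20>10); S3 at L (20>10).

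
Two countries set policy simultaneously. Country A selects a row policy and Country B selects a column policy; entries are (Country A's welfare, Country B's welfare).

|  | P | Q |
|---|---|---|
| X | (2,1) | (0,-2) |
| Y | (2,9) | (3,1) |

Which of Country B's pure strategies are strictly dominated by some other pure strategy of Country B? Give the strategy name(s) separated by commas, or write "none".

Q

P: no other strategy beats it everywhere (Q at X (1>-2)).
P strictly dominates Q — X: 1>-2, Y: 9>1.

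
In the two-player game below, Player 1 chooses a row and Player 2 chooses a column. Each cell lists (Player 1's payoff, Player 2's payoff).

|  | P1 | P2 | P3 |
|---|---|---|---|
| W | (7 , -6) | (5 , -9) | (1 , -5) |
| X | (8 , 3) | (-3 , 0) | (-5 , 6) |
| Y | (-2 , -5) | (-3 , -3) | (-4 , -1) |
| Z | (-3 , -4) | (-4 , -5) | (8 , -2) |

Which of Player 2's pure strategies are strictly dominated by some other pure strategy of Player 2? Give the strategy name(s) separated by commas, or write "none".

P1: dominated, since P3 does at least as well everywhere (W: -5>-6, X: 6>3, Y: -1>-5, Z: -2>-4).
P2 is strictly dominated by P3 (W: -5>-9, X: 6>0, Y: -1>-3, Z: -2>-5).
Nothing dominates P3: P1 at W (-5>-6); P2 at W (-5>-9).

P1, P2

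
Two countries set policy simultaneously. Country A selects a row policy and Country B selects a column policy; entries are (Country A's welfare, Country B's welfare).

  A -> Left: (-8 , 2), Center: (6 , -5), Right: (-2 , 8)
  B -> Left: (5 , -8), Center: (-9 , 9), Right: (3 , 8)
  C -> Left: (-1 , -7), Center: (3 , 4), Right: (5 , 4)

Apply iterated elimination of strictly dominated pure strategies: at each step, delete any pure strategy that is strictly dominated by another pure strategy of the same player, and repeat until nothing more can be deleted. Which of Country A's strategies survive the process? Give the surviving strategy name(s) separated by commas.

Column Left is eliminated: Right beats it against every remaining row (A: 8>2, B: 8>-8, C: 4>-7).
Country A's strategy B is strictly dominated by C (Center: 3>-9, Right: 5>3) and is removed.
Among the remaining strategies, none is strictly dominated by another pure strategy of the same player, so the elimination stops.
Surviving strategies — Country A: {A, C}; Country B: {Center, Right}.

A, C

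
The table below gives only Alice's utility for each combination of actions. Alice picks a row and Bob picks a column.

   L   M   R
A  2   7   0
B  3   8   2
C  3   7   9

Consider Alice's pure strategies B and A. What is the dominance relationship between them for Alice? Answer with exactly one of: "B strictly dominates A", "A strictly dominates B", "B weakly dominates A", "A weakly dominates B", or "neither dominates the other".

B strictly dominates A

Compare B to A across each choice by Bob: L: 3>2, M: 8>7, R: 2>0.
B gives a strictly higher payoff against each choice by Bob, so B strictly dominates A.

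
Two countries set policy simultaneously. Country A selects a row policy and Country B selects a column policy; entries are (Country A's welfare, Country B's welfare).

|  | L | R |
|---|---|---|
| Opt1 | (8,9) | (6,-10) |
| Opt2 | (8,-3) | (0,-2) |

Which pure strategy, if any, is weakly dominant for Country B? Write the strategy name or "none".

L fails to dominate R at Opt2 (-3<-2).
R fails to dominate L at Opt1 (-10<9).
No single strategy dominates all the others.

none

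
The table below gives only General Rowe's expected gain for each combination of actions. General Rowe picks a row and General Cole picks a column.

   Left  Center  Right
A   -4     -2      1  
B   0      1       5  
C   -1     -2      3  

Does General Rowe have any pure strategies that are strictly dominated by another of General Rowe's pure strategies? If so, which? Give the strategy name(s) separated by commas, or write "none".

A is strictly dominated by B (Left: 0>-4, Center: 1>-2, Right: 5>1).
B is not dominated — it holds its own against A at Left (0>-4); C at Left (0>-1).
C: dominated, since B does at least as well everywhere (Left: 0>-1, Center: 1>-2, Right: 5>3).

A, C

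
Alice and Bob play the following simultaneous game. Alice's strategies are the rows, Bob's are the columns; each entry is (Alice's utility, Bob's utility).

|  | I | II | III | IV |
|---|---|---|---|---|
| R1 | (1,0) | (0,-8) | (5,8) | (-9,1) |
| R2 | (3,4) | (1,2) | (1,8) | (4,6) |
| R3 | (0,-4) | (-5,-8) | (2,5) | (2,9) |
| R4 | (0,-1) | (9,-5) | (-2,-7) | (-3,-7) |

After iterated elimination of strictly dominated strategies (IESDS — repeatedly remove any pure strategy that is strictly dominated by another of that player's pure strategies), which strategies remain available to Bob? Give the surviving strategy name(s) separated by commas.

Column II is eliminated: I beats it against every remaining row (R1: 0>-8, R2: 4>2, R3: -4>-8, R4: -1>-5).
Alice's strategy R4 is strictly dominated by R2 (I: 3>0, III: 1>-2, IV: 4>-3) and is removed.
Column I is eliminated: III beats it against every remaining row (R1: 8>0, R2: 8>4, R3: 5>-4).
Among the remaining strategies, none is strictly dominated by another pure strategy of the same player, so the elimination stops.
Surviving strategies — Alice: {R1, R2, R3}; Bob: {III, IV}.

III, IV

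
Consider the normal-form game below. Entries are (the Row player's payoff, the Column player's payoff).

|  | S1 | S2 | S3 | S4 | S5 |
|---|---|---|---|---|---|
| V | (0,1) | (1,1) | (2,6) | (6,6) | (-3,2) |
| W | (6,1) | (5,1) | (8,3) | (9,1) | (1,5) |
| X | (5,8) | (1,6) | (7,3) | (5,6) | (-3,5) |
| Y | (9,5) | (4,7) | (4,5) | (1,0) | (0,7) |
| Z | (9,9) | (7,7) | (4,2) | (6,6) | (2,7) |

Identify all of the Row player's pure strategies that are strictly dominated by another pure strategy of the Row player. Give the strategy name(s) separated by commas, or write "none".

W strictly dominates V — S1: 6>0, S2: 5>1, S3: 8>2, S4: 9>6, S5: 1>-3.
W is not dominated — it holds its own against V at S1 (6>0); X at S1 (6>5); Y at S2 (5>4); Z at S3 (8>4).
W strictly dominates X — S1: 6>5, S2: 5>1, S3: 8>7, S4: 9>5, S5: 1>-3.
Y: no other strategy beats it everywhere (V at S1 (9>0); W at S1 (9>6); X at S1 (9>5); Z at S1 (9=9)).
Nothing dominates Z: V at S1 (9>0); W at S1 (9>6); X at S1 (9>5); Y at S1 (9=9).

V, X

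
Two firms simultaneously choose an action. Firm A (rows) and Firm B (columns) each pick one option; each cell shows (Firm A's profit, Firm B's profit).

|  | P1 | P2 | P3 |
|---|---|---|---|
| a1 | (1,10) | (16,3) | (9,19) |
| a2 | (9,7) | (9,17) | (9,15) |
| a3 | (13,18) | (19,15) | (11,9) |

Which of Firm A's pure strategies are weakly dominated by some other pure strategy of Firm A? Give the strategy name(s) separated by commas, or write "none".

a1 is weakly dominated by a3 (P1: 13>1, P2: 19>16, P3: 11>9).
a2 is weakly dominated by a3 (P1: 13>9, P2: 19>9, P3: 11>9).
a3 is not dominated — it holds its own against a1 at P1 (13>1); a2 at P1 (13>9).

a1, a2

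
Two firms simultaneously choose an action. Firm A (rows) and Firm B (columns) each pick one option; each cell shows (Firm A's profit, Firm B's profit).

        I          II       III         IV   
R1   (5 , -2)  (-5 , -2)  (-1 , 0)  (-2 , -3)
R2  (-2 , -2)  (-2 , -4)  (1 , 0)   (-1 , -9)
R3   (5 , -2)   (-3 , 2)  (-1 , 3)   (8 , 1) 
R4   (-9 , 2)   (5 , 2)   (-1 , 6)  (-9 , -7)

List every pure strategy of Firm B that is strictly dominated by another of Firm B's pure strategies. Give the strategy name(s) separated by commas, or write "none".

I: dominated, since III does at least as well everywhere (R1: 0>-2, R2: 0>-2, R3: 3>-2, R4: 6>2).
III strictly dominates II — R1: 0>-2, R2: 0>-4, R3: 3>2, R4: 6>2.
III: no other strategy beats it everywhere (I at R1 (0>-2); II at R1 (0>-2); IV at R1 (0>-3)).
IV is strictly dominated by II (R1: -2>-3, R2: -4>-9, R3: 2>1, R4: 2>-7).

I, II, IV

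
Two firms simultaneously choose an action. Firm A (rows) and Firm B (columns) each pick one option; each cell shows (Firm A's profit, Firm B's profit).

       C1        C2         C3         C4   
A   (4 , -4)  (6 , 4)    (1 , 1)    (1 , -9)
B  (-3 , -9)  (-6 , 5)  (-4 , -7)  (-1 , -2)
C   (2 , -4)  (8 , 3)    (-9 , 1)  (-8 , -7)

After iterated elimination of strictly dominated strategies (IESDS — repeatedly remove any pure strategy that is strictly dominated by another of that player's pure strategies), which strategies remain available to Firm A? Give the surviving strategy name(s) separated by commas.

Firm A's strategy B is strictly dominated by A (C1: 4>-3, C2: 6>-6, C3: 1>-4, C4: 1>-1) and is removed.
Firm B's strategy C1 is strictly dominated by C2 (A: 4>-4, C: 3>-4) and is removed.
Firm B's strategy C3 is strictly dominated by C2 (A: 4>1, C: 3>1) and is removed.
Firm B's strategy C4 is strictly dominated by C2 (A: 4>-9, C: 3>-7) and is removed.
Row A is eliminated: C beats it against every remaining column (C2: 8>6).
Among the remaining strategies, none is strictly dominated by another pure strategy of the same player, so the elimination stops.
Surviving strategies — Firm A: {C}; Firm B: {C2}.

C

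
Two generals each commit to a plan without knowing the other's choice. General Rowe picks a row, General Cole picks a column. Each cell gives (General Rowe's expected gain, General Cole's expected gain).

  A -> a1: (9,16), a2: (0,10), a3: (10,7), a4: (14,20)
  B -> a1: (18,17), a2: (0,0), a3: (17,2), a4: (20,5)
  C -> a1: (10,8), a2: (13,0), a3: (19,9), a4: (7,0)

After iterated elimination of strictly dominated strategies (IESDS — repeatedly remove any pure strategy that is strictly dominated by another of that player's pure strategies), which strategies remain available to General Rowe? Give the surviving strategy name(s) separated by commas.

B, C

For General Cole, a1 strictly dominates a2 on the remaining rows (A: 16>10, B: 17>0, C: 8>0); eliminate a2.
Row A is eliminated: B beats it against every remaining column (a1: 18>9, a3: 17>10, a4: 20>14).
For General Cole, a1 strictly dominates a4 on the remaining rows (B: 17>5, C: 8>0); eliminate a4.
Among the remaining strategies, none is strictly dominated by another pure strategy of the same player, so the elimination stops.
Surviving strategies — General Rowe: {B, C}; General Cole: {a1, a3}.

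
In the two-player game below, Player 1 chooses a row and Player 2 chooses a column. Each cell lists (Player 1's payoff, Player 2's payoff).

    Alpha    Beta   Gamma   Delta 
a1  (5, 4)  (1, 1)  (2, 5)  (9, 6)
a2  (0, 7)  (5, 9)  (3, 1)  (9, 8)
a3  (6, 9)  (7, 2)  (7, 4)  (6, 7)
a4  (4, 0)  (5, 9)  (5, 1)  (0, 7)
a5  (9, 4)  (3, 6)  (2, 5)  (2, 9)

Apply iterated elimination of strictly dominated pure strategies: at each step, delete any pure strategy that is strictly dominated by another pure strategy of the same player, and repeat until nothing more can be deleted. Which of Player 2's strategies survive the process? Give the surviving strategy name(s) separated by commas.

Alpha, Beta, Delta

Player 1's strategy a4 is strictly dominated by a3 (Alpha: 6>4, Beta: 7>5, Gamma: 7>5, Delta: 6>0) and is removed.
For Player 2, Delta strictly dominates Gamma on the remaining rows (a1: 6>5, a2: 8>1, a3: 7>4, a5: 9>5); eliminate Gamma.
Among the remaining strategies, none is strictly dominated by another pure strategy of the same player, so the elimination stops.
Surviving strategies — Player 1: {a1, a2, a3, a5}; Player 2: {Alpha, Beta, Delta}.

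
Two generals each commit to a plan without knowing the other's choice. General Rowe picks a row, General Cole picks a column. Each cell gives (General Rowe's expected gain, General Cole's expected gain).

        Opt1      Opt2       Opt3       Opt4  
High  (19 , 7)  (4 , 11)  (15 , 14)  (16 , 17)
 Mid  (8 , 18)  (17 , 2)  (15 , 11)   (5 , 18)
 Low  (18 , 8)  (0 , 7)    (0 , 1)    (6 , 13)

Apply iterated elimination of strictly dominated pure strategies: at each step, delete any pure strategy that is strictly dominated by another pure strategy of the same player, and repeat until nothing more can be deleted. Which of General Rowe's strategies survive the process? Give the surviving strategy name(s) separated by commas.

General Rowe's strategy Low is strictly dominated by High (Opt1: 19>18, Opt2: 4>0, Opt3: 15>0, Opt4: 16>6) and is removed.
General Cole's strategy Opt2 is strictly dominated by Opt3 (High: 14>11, Mid: 11>2) and is removed.
For General Cole, Opt4 strictly dominates Opt3 on the remaining rows (High: 17>14, Mid: 18>11); eliminate Opt3.
For General Rowe, High strictly dominates Mid on the remaining columns (Opt1: 19>8, Opt4: 16>5); eliminate Mid.
Column Opt1 is eliminated: Opt4 beats it against every remaining row (High: 17>7).
Among the remaining strategies, none is strictly dominated by another pure strategy of the same player, so the elimination stops.
Surviving strategies — General Rowe: {High}; General Cole: {Opt4}.

High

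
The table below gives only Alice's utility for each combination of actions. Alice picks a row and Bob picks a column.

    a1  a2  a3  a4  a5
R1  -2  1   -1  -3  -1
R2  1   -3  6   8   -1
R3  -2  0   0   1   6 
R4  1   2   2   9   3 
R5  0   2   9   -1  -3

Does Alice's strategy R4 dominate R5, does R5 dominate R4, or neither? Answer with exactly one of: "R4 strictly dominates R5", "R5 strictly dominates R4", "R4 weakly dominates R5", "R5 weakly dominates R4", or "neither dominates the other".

neither dominates the other

R4's payoffs vs R5's, by Bob's action — a1: 1>0, a2: 2=2, a3: 2<9, a4: 9>-1, a5: 3>-3.
R4 does better at a1, a4, a5 but worse at a3; neither strategy dominates the other.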